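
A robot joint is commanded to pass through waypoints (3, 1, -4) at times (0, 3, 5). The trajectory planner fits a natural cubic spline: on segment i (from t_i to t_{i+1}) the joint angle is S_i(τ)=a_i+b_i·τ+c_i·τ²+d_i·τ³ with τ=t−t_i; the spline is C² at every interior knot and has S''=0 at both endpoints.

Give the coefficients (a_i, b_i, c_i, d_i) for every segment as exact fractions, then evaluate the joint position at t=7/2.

  seg 0: a=3 b=-7/60 c=0 d=-11/180
  seg 1: a=1 b=-53/30 c=-11/20 d=11/120
S(7/2) = -3/320

Δ: Δ0=-2/3, Δ1=-5/2
row 1: diag=10, rhs=-11; c'=1/5, d'=-11/10
back: M1=-11/10
M: M0=0, M1=-11/10, M2=0
seg 0: a=3, c=M0/2=0, d=(M1−M0)/(6·3)=-11/180, b=Δ0−h0·(2M0+M1)/6=-7/60
seg 1: a=1, c=M1/2=-11/20, d=(M2−M1)/(6·2)=11/120, b=Δ1−h1·(2M1+M2)/6=-53/30
t_q=7/2 → seg 1, τ=1/2; S=1+-53/30·τ+-11/20·τ²+11/120·τ³=-3/320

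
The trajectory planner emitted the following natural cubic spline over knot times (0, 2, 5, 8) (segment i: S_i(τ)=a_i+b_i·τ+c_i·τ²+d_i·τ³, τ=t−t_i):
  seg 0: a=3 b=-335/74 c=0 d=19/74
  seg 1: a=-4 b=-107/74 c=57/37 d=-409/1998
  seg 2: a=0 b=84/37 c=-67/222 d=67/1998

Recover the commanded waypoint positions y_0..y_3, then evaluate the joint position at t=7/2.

y_0 = S_0(0) = a_0 = 3
y_1 = S_1(0) = a_1 = -4
y_2 = S_2(0) = a_2 = 0
y_3 = S_2(3) = 5
t_q=7/2 is in segment 1 (τ=3/2); S_1(τ)=-2009/592

y_0=3 y_1=-4 y_2=0 y_3=5
S(7/2) = -2009/592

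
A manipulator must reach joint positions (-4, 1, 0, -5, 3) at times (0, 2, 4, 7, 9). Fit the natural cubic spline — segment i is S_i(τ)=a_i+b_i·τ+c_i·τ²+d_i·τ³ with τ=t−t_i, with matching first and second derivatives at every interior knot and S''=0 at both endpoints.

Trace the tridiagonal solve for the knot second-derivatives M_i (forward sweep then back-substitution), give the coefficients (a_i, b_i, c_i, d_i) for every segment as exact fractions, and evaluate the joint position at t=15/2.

  seg 0: a=-4 b=3227/1032 c=0 d=-647/4128
  seg 1: a=1 b=643/516 c=-647/688 d=139/4128
  seg 2: a=0 b=-2179/1032 c=-127/172 d=305/1032
  seg 3: a=-5 b=371/258 c=661/344 d=-661/2064
S(15/2) = -21139/5504

Δ: Δ0=5/2, Δ1=-1/2, Δ2=-5/3, Δ3=4
row 1: diag=8, rhs=-18; c'=1/4, d'=-9/4
row 2: denom=10−2·1/4=19/2; d'=(-7−2·-9/4)/(19/2)=-5/19
row 3: denom=10−3·6/19=172/19; d'=(34−3·-5/19)/(172/19)=661/172
back: M3=661/172
back: M2=-5/19−6/19·661/172=-127/86
back: M1=-9/4−1/4·-127/86=-647/344
M: M0=0, M1=-647/344, M2=-127/86, M3=661/172, M4=0
seg 0: a=-4, c=M0/2=0, d=(M1−M0)/(6·2)=-647/4128, b=Δ0−h0·(2M0+M1)/6=3227/1032
seg 1: a=1, c=M1/2=-647/688, d=(M2−M1)/(6·2)=139/4128, b=Δ1−h1·(2M1+M2)/6=643/516
seg 2: a=0, c=M2/2=-127/172, d=(M3−M2)/(6·3)=305/1032, b=Δ2−h2·(2M2+M3)/6=-2179/1032
seg 3: a=-5, c=M3/2=661/344, d=(M4−M3)/(6·2)=-661/2064, b=Δ3−h3·(2M3+M4)/6=371/258
t_q=15/2 → seg 3, τ=1/2; S=-5+371/258·τ+661/344·τ²+-661/2064·τ³=-21139/5504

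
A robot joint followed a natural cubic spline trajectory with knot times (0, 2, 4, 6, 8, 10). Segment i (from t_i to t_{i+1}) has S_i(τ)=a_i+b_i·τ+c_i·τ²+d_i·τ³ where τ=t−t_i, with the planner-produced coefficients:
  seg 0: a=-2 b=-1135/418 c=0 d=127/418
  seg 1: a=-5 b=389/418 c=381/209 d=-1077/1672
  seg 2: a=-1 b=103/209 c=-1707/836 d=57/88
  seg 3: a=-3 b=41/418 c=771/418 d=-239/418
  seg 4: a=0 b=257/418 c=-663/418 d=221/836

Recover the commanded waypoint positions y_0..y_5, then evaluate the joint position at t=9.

y_0 = S_0(0) = a_0 = -2
y_1 = S_1(0) = a_1 = -5
y_2 = S_2(0) = a_2 = -1
y_3 = S_3(0) = a_3 = -3
y_4 = S_4(0) = a_4 = 0
y_5 = S_4(2) = -3
t_q=9 is in segment 4 (τ=1); S_4(τ)=-591/836

y_0=-2 y_1=-5 y_2=-1 y_3=-3 y_4=0 y_5=-3
S(9) = -591/836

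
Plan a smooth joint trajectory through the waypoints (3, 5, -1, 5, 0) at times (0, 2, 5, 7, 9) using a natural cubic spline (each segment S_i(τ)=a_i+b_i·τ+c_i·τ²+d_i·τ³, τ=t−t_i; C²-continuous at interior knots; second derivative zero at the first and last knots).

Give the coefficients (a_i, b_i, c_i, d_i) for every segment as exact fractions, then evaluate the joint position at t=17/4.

Δ: Δ0=1, Δ1=-2, Δ2=3, Δ3=-5/2
row 1: diag=10, rhs=-18; c'=3/10, d'=-9/5
row 2: denom=10−3·3/10=91/10; d'=(30−3·-9/5)/(91/10)=354/91
row 3: denom=8−2·20/91=688/91; d'=(-33−2·354/91)/(688/91)=-3711/688
back: M3=-3711/688
back: M2=354/91−20/91·-3711/688=873/172
back: M1=-9/5−3/10·873/172=-1143/344
M: M0=0, M1=-1143/344, M2=873/172, M3=-3711/688, M4=0
seg 0: a=3, c=M0/2=0, d=(M1−M0)/(6·2)=-381/1376, b=Δ0−h0·(2M0+M1)/6=725/344
seg 1: a=5, c=M1/2=-1143/688, d=(M2−M1)/(6·3)=321/688, b=Δ1−h1·(2M1+M2)/6=-209/172
seg 2: a=-1, c=M2/2=873/344, d=(M3−M2)/(6·2)=-2401/2752, b=Δ2−h2·(2M2+M3)/6=973/688
seg 3: a=5, c=M3/2=-3711/1376, d=(M4−M3)/(6·2)=1237/2752, b=Δ3−h3·(2M3+M4)/6=377/344
t_q=17/4 → seg 1, τ=9/4; S=5+-209/172·τ+-1143/688·τ²+321/688·τ³=-36547/44032

  seg 0: a=3 b=725/344 c=0 d=-381/1376
  seg 1: a=5 b=-209/172 c=-1143/688 d=321/688
  seg 2: a=-1 b=973/688 c=873/344 d=-2401/2752
  seg 3: a=5 b=377/344 c=-3711/1376 d=1237/2752
S(17/4) = -36547/44032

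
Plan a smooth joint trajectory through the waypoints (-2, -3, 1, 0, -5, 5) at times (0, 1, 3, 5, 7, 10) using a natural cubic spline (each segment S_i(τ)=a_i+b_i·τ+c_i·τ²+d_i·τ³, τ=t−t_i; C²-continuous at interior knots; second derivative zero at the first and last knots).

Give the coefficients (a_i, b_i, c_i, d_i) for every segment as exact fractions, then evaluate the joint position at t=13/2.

  seg 0: a=-2 b=-949/582 c=0 d=367/582
  seg 1: a=-3 b=76/291 c=367/194 d=-595/1164
  seg 2: a=1 b=493/291 c=-114/97 d=91/2328
  seg 3: a=0 b=-1477/582 c=-365/388 d=1117/2328
  seg 4: a=-5 b=-158/291 c=188/97 d=-188/873
S(13/2) = -26719/6208

Δ: Δ0=-1, Δ1=2, Δ2=-1/2, Δ3=-5/2, Δ4=10/3
row 1: diag=6, rhs=18; c'=1/3, d'=3
row 2: denom=8−2·1/3=22/3; d'=(-15−2·3)/(22/3)=-63/22
row 3: denom=8−2·3/11=82/11; d'=(-12−2·-63/22)/(82/11)=-69/82
row 4: denom=10−2·11/41=388/41; d'=(35−2·-69/82)/(388/41)=376/97
back: M4=376/97
back: M3=-69/82−11/41·376/97=-365/194
back: M2=-63/22−3/11·-365/194=-228/97
back: M1=3−1/3·-228/97=367/97
M: M0=0, M1=367/97, M2=-228/97, M3=-365/194, M4=376/97, M5=0
seg 0: a=-2, c=M0/2=0, d=(M1−M0)/(6·1)=367/582, b=Δ0−h0·(2M0+M1)/6=-949/582
seg 1: a=-3, c=M1/2=367/194, d=(M2−M1)/(6·2)=-595/1164, b=Δ1−h1·(2M1+M2)/6=76/291
seg 2: a=1, c=M2/2=-114/97, d=(M3−M2)/(6·2)=91/2328, b=Δ2−h2·(2M2+M3)/6=493/291
seg 3: a=0, c=M3/2=-365/388, d=(M4−M3)/(6·2)=1117/2328, b=Δ3−h3·(2M3+M4)/6=-1477/582
seg 4: a=-5, c=M4/2=188/97, d=(M5−M4)/(6·3)=-188/873, b=Δ4−h4·(2M4+M5)/6=-158/291
t_q=13/2 → seg 3, τ=3/2; S=0+-1477/582·τ+-365/388·τ²+1117/2328·τ³=-26719/6208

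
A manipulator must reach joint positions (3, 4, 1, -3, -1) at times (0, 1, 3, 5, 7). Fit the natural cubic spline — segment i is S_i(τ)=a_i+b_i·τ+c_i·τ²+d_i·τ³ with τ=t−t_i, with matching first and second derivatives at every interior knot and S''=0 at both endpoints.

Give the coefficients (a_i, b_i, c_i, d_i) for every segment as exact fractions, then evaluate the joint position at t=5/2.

Δ: Δ0=1, Δ1=-3/2, Δ2=-2, Δ3=1
row 1: diag=6, rhs=-15; c'=1/3, d'=-5/2
row 2: denom=8−2·1/3=22/3; d'=(-3−2·-5/2)/(22/3)=3/11
row 3: denom=8−2·3/11=82/11; d'=(18−2·3/11)/(82/11)=96/41
back: M3=96/41
back: M2=3/11−3/11·96/41=-15/41
back: M1=-5/2−1/3·-15/41=-195/82
M: M0=0, M1=-195/82, M2=-15/41, M3=96/41, M4=0
seg 0: a=3, c=M0/2=0, d=(M1−M0)/(6·1)=-65/164, b=Δ0−h0·(2M0+M1)/6=229/164
seg 1: a=4, c=M1/2=-195/164, d=(M2−M1)/(6·2)=55/328, b=Δ1−h1·(2M1+M2)/6=17/82
seg 2: a=1, c=M2/2=-15/82, d=(M3−M2)/(6·2)=37/164, b=Δ2−h2·(2M2+M3)/6=-104/41
seg 3: a=-3, c=M3/2=48/41, d=(M4−M3)/(6·2)=-8/41, b=Δ3−h3·(2M3+M4)/6=-23/41
t_q=5/2 → seg 1, τ=3/2; S=4+17/82·τ+-195/164·τ²+55/328·τ³=5777/2624

  seg 0: a=3 b=229/164 c=0 d=-65/164
  seg 1: a=4 b=17/82 c=-195/164 d=55/328
  seg 2: a=1 b=-104/41 c=-15/82 d=37/164
  seg 3: a=-3 b=-23/41 c=48/41 d=-8/41
S(5/2) = 5777/2624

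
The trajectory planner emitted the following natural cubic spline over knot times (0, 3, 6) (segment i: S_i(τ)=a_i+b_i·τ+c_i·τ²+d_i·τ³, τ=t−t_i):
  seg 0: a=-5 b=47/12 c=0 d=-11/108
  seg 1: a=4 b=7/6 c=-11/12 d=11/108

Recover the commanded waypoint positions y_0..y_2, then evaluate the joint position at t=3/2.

y_0 = S_0(0) = a_0 = -5
y_1 = S_1(0) = a_1 = 4
y_2 = S_1(3) = 2
t_q=3/2 is in segment 0 (τ=3/2); S_0(τ)=17/32

y_0=-5 y_1=4 y_2=2
S(3/2) = 17/32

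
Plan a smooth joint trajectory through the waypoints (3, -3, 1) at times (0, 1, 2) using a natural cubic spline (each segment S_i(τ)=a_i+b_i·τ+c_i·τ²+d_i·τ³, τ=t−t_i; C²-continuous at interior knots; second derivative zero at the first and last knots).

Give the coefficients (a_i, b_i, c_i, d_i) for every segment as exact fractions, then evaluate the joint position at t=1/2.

Δ: Δ0=-6, Δ1=4
row 1: diag=4, rhs=60; c'=1/4, d'=15
back: M1=15
M: M0=0, M1=15, M2=0
seg 0: a=3, c=M0/2=0, d=(M1−M0)/(6·1)=5/2, b=Δ0−h0·(2M0+M1)/6=-17/2
seg 1: a=-3, c=M1/2=15/2, d=(M2−M1)/(6·1)=-5/2, b=Δ1−h1·(2M1+M2)/6=-1
t_q=1/2 → seg 0, τ=1/2; S=3+-17/2·τ+0·τ²+5/2·τ³=-15/16

  seg 0: a=3 b=-17/2 c=0 d=5/2
  seg 1: a=-3 b=-1 c=15/2 d=-5/2
S(1/2) = -15/16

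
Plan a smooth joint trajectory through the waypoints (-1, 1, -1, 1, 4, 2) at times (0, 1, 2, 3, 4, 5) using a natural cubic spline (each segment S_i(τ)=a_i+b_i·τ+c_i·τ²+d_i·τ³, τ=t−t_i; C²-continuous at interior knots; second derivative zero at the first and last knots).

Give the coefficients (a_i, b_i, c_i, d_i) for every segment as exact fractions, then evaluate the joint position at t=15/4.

Δ: Δ0=2, Δ1=-2, Δ2=2, Δ3=3, Δ4=-2
row 1: diag=4, rhs=-24; c'=1/4, d'=-6
row 2: denom=4−1·1/4=15/4; d'=(24−1·-6)/(15/4)=8
row 3: denom=4−1·4/15=56/15; d'=(6−1·8)/(56/15)=-15/28
row 4: denom=4−1·15/56=209/56; d'=(-30−1·-15/28)/(209/56)=-150/19
back: M4=-150/19
back: M3=-15/28−15/56·-150/19=30/19
back: M2=8−4/15·30/19=144/19
back: M1=-6−1/4·144/19=-150/19
M: M0=0, M1=-150/19, M2=144/19, M3=30/19, M4=-150/19, M5=0
seg 0: a=-1, c=M0/2=0, d=(M1−M0)/(6·1)=-25/19, b=Δ0−h0·(2M0+M1)/6=63/19
seg 1: a=1, c=M1/2=-75/19, d=(M2−M1)/(6·1)=49/19, b=Δ1−h1·(2M1+M2)/6=-12/19
seg 2: a=-1, c=M2/2=72/19, d=(M3−M2)/(6·1)=-1, b=Δ2−h2·(2M2+M3)/6=-15/19
seg 3: a=1, c=M3/2=15/19, d=(M4−M3)/(6·1)=-30/19, b=Δ3−h3·(2M3+M4)/6=72/19
seg 4: a=4, c=M4/2=-75/19, d=(M5−M4)/(6·1)=25/19, b=Δ4−h4·(2M4+M5)/6=12/19
t_q=15/4 → seg 3, τ=3/4; S=1+72/19·τ+15/19·τ²+-30/19·τ³=2201/608

  seg 0: a=-1 b=63/19 c=0 d=-25/19
  seg 1: a=1 b=-12/19 c=-75/19 d=49/19
  seg 2: a=-1 b=-15/19 c=72/19 d=-1
  seg 3: a=1 b=72/19 c=15/19 d=-30/19
  seg 4: a=4 b=12/19 c=-75/19 d=25/19
S(15/4) = 2201/608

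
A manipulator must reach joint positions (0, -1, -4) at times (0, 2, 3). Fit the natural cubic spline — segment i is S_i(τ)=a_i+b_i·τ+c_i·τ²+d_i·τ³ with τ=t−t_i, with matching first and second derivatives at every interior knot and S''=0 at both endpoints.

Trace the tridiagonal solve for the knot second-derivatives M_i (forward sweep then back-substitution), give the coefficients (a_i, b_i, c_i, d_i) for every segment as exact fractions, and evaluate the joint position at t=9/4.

  seg 0: a=0 b=1/3 c=0 d=-5/24
  seg 1: a=-1 b=-13/6 c=-5/4 d=5/12
S(9/4) = -413/256

Δ: Δ0=-1/2, Δ1=-3
row 1: diag=6, rhs=-15; c'=1/6, d'=-5/2
back: M1=-5/2
M: M0=0, M1=-5/2, M2=0
seg 0: a=0, c=M0/2=0, d=(M1−M0)/(6·2)=-5/24, b=Δ0−h0·(2M0+M1)/6=1/3
seg 1: a=-1, c=M1/2=-5/4, d=(M2−M1)/(6·1)=5/12, b=Δ1−h1·(2M1+M2)/6=-13/6
t_q=9/4 → seg 1, τ=1/4; S=-1+-13/6·τ+-5/4·τ²+5/12·τ³=-413/256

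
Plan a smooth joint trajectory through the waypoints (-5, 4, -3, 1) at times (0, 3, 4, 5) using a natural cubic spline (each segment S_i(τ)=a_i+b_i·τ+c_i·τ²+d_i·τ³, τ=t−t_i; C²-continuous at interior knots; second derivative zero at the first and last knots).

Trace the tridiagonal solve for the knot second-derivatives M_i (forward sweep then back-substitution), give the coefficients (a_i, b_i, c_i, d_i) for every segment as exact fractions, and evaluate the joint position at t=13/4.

  seg 0: a=-5 b=246/31 c=0 d=-17/31
  seg 1: a=4 b=-213/31 c=-153/31 d=149/31
  seg 2: a=-3 b=-72/31 c=294/31 d=-98/31
S(13/4) = 4065/1984

Δ: Δ0=3, Δ1=-7, Δ2=4
row 1: diag=8, rhs=-60; c'=1/8, d'=-15/2
row 2: denom=4−1·1/8=31/8; d'=(66−1·-15/2)/(31/8)=588/31
back: M2=588/31
back: M1=-15/2−1/8·588/31=-306/31
M: M0=0, M1=-306/31, M2=588/31, M3=0
seg 0: a=-5, c=M0/2=0, d=(M1−M0)/(6·3)=-17/31, b=Δ0−h0·(2M0+M1)/6=246/31
seg 1: a=4, c=M1/2=-153/31, d=(M2−M1)/(6·1)=149/31, b=Δ1−h1·(2M1+M2)/6=-213/31
seg 2: a=-3, c=M2/2=294/31, d=(M3−M2)/(6·1)=-98/31, b=Δ2−h2·(2M2+M3)/6=-72/31
t_q=13/4 → seg 1, τ=1/4; S=4+-213/31·τ+-153/31·τ²+149/31·τ³=4065/1984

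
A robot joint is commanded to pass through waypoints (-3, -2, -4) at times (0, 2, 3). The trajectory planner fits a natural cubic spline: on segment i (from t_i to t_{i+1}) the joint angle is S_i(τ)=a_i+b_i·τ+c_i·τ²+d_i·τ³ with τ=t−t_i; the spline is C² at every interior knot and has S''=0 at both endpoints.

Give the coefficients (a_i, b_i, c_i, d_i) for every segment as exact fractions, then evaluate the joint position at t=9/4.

Δ: Δ0=1/2, Δ1=-2
row 1: diag=6, rhs=-15; c'=1/6, d'=-5/2
back: M1=-5/2
M: M0=0, M1=-5/2, M2=0
seg 0: a=-3, c=M0/2=0, d=(M1−M0)/(6·2)=-5/24, b=Δ0−h0·(2M0+M1)/6=4/3
seg 1: a=-2, c=M1/2=-5/4, d=(M2−M1)/(6·1)=5/12, b=Δ1−h1·(2M1+M2)/6=-7/6
t_q=9/4 → seg 1, τ=1/4; S=-2+-7/6·τ+-5/4·τ²+5/12·τ³=-605/256

  seg 0: a=-3 b=4/3 c=0 d=-5/24
  seg 1: a=-2 b=-7/6 c=-5/4 d=5/12
S(9/4) = -605/256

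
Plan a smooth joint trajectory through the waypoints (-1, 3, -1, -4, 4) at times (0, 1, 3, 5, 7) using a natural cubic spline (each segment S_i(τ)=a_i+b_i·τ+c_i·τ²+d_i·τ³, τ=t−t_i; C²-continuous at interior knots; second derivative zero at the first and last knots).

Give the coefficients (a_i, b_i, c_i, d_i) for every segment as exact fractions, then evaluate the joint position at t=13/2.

  seg 0: a=-1 b=829/164 c=0 d=-173/164
  seg 1: a=3 b=155/82 c=-519/164 d=25/41
  seg 2: a=-1 b=-283/82 c=81/164 d=79/328
  seg 3: a=-4 b=58/41 c=159/82 d=-53/164
S(13/2) = 1829/1312

Δ: Δ0=4, Δ1=-2, Δ2=-3/2, Δ3=4
row 1: diag=6, rhs=-36; c'=1/3, d'=-6
row 2: denom=8−2·1/3=22/3; d'=(3−2·-6)/(22/3)=45/22
row 3: denom=8−2·3/11=82/11; d'=(33−2·45/22)/(82/11)=159/41
back: M3=159/41
back: M2=45/22−3/11·159/41=81/82
back: M1=-6−1/3·81/82=-519/82
M: M0=0, M1=-519/82, M2=81/82, M3=159/41, M4=0
seg 0: a=-1, c=M0/2=0, d=(M1−M0)/(6·1)=-173/164, b=Δ0−h0·(2M0+M1)/6=829/164
seg 1: a=3, c=M1/2=-519/164, d=(M2−M1)/(6·2)=25/41, b=Δ1−h1·(2M1+M2)/6=155/82
seg 2: a=-1, c=M2/2=81/164, d=(M3−M2)/(6·2)=79/328, b=Δ2−h2·(2M2+M3)/6=-283/82
seg 3: a=-4, c=M3/2=159/82, d=(M4−M3)/(6·2)=-53/164, b=Δ3−h3·(2M3+M4)/6=58/41
t_q=13/2 → seg 3, τ=3/2; S=-4+58/41·τ+159/82·τ²+-53/164·τ³=1829/1312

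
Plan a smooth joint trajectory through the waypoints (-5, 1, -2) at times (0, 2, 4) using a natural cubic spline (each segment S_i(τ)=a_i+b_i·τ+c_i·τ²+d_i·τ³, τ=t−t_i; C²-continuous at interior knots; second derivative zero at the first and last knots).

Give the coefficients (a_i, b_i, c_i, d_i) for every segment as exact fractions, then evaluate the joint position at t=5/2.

Δ: Δ0=3, Δ1=-3/2
row 1: diag=8, rhs=-27; c'=1/4, d'=-27/8
back: M1=-27/8
M: M0=0, M1=-27/8, M2=0
seg 0: a=-5, c=M0/2=0, d=(M1−M0)/(6·2)=-9/32, b=Δ0−h0·(2M0+M1)/6=33/8
seg 1: a=1, c=M1/2=-27/16, d=(M2−M1)/(6·2)=9/32, b=Δ1−h1·(2M1+M2)/6=3/4
t_q=5/2 → seg 1, τ=1/2; S=1+3/4·τ+-27/16·τ²+9/32·τ³=253/256

  seg 0: a=-5 b=33/8 c=0 d=-9/32
  seg 1: a=1 b=3/4 c=-27/16 d=9/32
S(5/2) = 253/256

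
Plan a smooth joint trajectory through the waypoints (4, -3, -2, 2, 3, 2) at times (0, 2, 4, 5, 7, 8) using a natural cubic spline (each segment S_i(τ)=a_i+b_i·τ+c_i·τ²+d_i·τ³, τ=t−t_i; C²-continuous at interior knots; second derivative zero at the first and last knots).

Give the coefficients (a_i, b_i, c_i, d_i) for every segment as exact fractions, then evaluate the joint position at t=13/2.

Δ: Δ0=-7/2, Δ1=1/2, Δ2=4, Δ3=1/2, Δ4=-1
row 1: diag=8, rhs=24; c'=1/4, d'=3
row 2: denom=6−2·1/4=11/2; d'=(21−2·3)/(11/2)=30/11
row 3: denom=6−1·2/11=64/11; d'=(-21−1·30/11)/(64/11)=-261/64
row 4: denom=6−2·11/32=85/16; d'=(-9−2·-261/64)/(85/16)=-27/170
back: M4=-27/170
back: M3=-261/64−11/32·-27/170=-342/85
back: M2=30/11−2/11·-342/85=294/85
back: M1=3−1/4·294/85=363/170
M: M0=0, M1=363/170, M2=294/85, M3=-342/85, M4=-27/170, M5=0
seg 0: a=4, c=M0/2=0, d=(M1−M0)/(6·2)=121/680, b=Δ0−h0·(2M0+M1)/6=-358/85
seg 1: a=-3, c=M1/2=363/340, d=(M2−M1)/(6·2)=15/136, b=Δ1−h1·(2M1+M2)/6=-353/170
seg 2: a=-2, c=M2/2=147/85, d=(M3−M2)/(6·1)=-106/85, b=Δ2−h2·(2M2+M3)/6=299/85
seg 3: a=2, c=M3/2=-171/85, d=(M4−M3)/(6·2)=219/680, b=Δ3−h3·(2M3+M4)/6=55/17
seg 4: a=3, c=M4/2=-27/340, d=(M5−M4)/(6·1)=9/340, b=Δ4−h4·(2M4+M5)/6=-161/170
t_q=13/2 → seg 3, τ=3/2; S=2+55/17·τ+-171/85·τ²+219/680·τ³=18569/5440

  seg 0: a=4 b=-358/85 c=0 d=121/680
  seg 1: a=-3 b=-353/170 c=363/340 d=15/136
  seg 2: a=-2 b=299/85 c=147/85 d=-106/85
  seg 3: a=2 b=55/17 c=-171/85 d=219/680
  seg 4: a=3 b=-161/170 c=-27/340 d=9/340
S(13/2) = 18569/5440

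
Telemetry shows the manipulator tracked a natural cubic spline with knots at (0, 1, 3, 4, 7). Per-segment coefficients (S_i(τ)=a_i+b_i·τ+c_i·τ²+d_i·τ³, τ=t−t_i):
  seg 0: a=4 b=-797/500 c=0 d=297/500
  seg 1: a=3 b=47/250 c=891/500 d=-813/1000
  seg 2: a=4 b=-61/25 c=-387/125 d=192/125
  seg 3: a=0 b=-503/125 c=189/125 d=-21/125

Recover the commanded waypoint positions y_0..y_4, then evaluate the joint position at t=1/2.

y_0=4 y_1=3 y_2=4 y_3=0 y_4=-3
S(1/2) = 13109/4000

y_0 = S_0(0) = a_0 = 4
y_1 = S_1(0) = a_1 = 3
y_2 = S_2(0) = a_2 = 4
y_3 = S_3(0) = a_3 = 0
y_4 = S_3(3) = -3
t_q=1/2 is in segment 0 (τ=1/2); S_0(τ)=13109/4000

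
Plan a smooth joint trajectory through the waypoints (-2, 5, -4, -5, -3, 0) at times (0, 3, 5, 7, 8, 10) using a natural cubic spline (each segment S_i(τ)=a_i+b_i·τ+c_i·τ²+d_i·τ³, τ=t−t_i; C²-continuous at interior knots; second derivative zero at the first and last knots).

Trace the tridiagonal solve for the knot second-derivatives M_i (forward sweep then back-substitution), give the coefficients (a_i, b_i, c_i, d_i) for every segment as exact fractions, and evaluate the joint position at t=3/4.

  seg 0: a=-2 b=17323/3630 c=0 d=-2951/10890
  seg 1: a=5 b=-4618/1815 c=-2951/1210 d=10607/14520
  seg 2: a=-4 b=-12827/3630 c=941/484 d=-3103/14520
  seg 3: a=-5 b=277/165 c=801/1210 d=-1237/3630
  seg 4: a=-3 b=7189/3630 c=-218/605 d=109/1815
S(3/4) = 22687/15488

Δ: Δ0=7/3, Δ1=-9/2, Δ2=-1/2, Δ3=2, Δ4=3/2
row 1: diag=10, rhs=-41; c'=1/5, d'=-41/10
row 2: denom=8−2·1/5=38/5; d'=(24−2·-41/10)/(38/5)=161/38
row 3: denom=6−2·5/19=104/19; d'=(15−2·161/38)/(104/19)=31/26
row 4: denom=6−1·19/104=605/104; d'=(-3−1·31/26)/(605/104)=-436/605
back: M4=-436/605
back: M3=31/26−19/104·-436/605=801/605
back: M2=161/38−5/19·801/605=941/242
back: M1=-41/10−1/5·941/242=-2951/605
M: M0=0, M1=-2951/605, M2=941/242, M3=801/605, M4=-436/605, M5=0
seg 0: a=-2, c=M0/2=0, d=(M1−M0)/(6·3)=-2951/10890, b=Δ0−h0·(2M0+M1)/6=17323/3630
seg 1: a=5, c=M1/2=-2951/1210, d=(M2−M1)/(6·2)=10607/14520, b=Δ1−h1·(2M1+M2)/6=-4618/1815
seg 2: a=-4, c=M2/2=941/484, d=(M3−M2)/(6·2)=-3103/14520, b=Δ2−h2·(2M2+M3)/6=-12827/3630
seg 3: a=-5, c=M3/2=801/1210, d=(M4−M3)/(6·1)=-1237/3630, b=Δ3−h3·(2M3+M4)/6=277/165
seg 4: a=-3, c=M4/2=-218/605, d=(M5−M4)/(6·2)=109/1815, b=Δ4−h4·(2M4+M5)/6=7189/3630
t_q=3/4 → seg 0, τ=3/4; S=-2+17323/3630·τ+0·τ²+-2951/10890·τ³=22687/15488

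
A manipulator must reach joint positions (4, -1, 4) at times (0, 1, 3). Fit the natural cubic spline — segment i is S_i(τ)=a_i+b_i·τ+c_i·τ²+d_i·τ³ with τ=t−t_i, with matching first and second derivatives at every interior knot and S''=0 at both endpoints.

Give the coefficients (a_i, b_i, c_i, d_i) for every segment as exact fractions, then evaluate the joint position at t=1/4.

Δ: Δ0=-5, Δ1=5/2
row 1: diag=6, rhs=45; c'=1/3, d'=15/2
back: M1=15/2
M: M0=0, M1=15/2, M2=0
seg 0: a=4, c=M0/2=0, d=(M1−M0)/(6·1)=5/4, b=Δ0−h0·(2M0+M1)/6=-25/4
seg 1: a=-1, c=M1/2=15/4, d=(M2−M1)/(6·2)=-5/8, b=Δ1−h1·(2M1+M2)/6=-5/2
t_q=1/4 → seg 0, τ=1/4; S=4+-25/4·τ+0·τ²+5/4·τ³=629/256

  seg 0: a=4 b=-25/4 c=0 d=5/4
  seg 1: a=-1 b=-5/2 c=15/4 d=-5/8
S(1/4) = 629/256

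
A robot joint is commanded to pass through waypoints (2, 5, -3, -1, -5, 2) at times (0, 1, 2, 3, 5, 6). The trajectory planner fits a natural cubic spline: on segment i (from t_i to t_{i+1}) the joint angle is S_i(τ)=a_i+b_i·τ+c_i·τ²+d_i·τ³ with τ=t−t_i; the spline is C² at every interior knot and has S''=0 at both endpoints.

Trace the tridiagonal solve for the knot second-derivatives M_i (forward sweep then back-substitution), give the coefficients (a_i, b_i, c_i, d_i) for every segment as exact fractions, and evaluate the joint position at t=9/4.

  seg 0: a=2 b=128/19 c=0 d=-71/19
  seg 1: a=5 b=-85/19 c=-213/19 d=146/19
  seg 2: a=-3 b=-73/19 c=225/19 d=-6
  seg 3: a=-1 b=35/19 c=-117/19 d=161/76
  seg 4: a=-5 b=50/19 c=249/38 d=-83/38
S(9/4) = -2015/608

Δ: Δ0=3, Δ1=-8, Δ2=2, Δ3=-2, Δ4=7
row 1: diag=4, rhs=-66; c'=1/4, d'=-33/2
row 2: denom=4−1·1/4=15/4; d'=(60−1·-33/2)/(15/4)=102/5
row 3: denom=6−1·4/15=86/15; d'=(-24−1·102/5)/(86/15)=-333/43
row 4: denom=6−2·15/43=228/43; d'=(54−2·-333/43)/(228/43)=249/19
back: M4=249/19
back: M3=-333/43−15/43·249/19=-234/19
back: M2=102/5−4/15·-234/19=450/19
back: M1=-33/2−1/4·450/19=-426/19
M: M0=0, M1=-426/19, M2=450/19, M3=-234/19, M4=249/19, M5=0
seg 0: a=2, c=M0/2=0, d=(M1−M0)/(6·1)=-71/19, b=Δ0−h0·(2M0+M1)/6=128/19
seg 1: a=5, c=M1/2=-213/19, d=(M2−M1)/(6·1)=146/19, b=Δ1−h1·(2M1+M2)/6=-85/19
seg 2: a=-3, c=M2/2=225/19, d=(M3−M2)/(6·1)=-6, b=Δ2−h2·(2M2+M3)/6=-73/19
seg 3: a=-1, c=M3/2=-117/19, d=(M4−M3)/(6·2)=161/76, b=Δ3−h3·(2M3+M4)/6=35/19
seg 4: a=-5, c=M4/2=249/38, d=(M5−M4)/(6·1)=-83/38, b=Δ4−h4·(2M4+M5)/6=50/19
t_q=9/4 → seg 2, τ=1/4; S=-3+-73/19·τ+225/19·τ²+-6·τ³=-2015/608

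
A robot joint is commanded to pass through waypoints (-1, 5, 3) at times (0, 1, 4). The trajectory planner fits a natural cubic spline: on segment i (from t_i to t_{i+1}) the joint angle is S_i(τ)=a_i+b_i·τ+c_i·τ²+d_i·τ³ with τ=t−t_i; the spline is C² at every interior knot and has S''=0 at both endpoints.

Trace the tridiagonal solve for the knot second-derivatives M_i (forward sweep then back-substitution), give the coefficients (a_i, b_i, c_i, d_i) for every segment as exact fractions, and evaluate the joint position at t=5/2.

Δ: Δ0=6, Δ1=-2/3
row 1: diag=8, rhs=-40; c'=3/8, d'=-5
back: M1=-5
M: M0=0, M1=-5, M2=0
seg 0: a=-1, c=M0/2=0, d=(M1−M0)/(6·1)=-5/6, b=Δ0−h0·(2M0+M1)/6=41/6
seg 1: a=5, c=M1/2=-5/2, d=(M2−M1)/(6·3)=5/18, b=Δ1−h1·(2M1+M2)/6=13/3
t_q=5/2 → seg 1, τ=3/2; S=5+13/3·τ+-5/2·τ²+5/18·τ³=109/16

  seg 0: a=-1 b=41/6 c=0 d=-5/6
  seg 1: a=5 b=13/3 c=-5/2 d=5/18
S(5/2) = 109/16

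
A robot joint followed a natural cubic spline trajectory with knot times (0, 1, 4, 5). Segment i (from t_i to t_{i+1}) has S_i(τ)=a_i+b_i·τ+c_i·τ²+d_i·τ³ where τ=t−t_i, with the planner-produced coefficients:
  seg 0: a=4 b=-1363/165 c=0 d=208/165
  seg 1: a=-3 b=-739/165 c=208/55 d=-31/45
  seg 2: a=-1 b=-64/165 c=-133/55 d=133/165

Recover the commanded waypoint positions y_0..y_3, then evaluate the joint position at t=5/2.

y_0 = S_0(0) = a_0 = 4
y_1 = S_1(0) = a_1 = -3
y_2 = S_2(0) = a_2 = -1
y_3 = S_2(1) = -3
t_q=5/2 is in segment 1 (τ=3/2); S_1(τ)=-311/88

y_0=4 y_1=-3 y_2=-1 y_3=-3
S(5/2) = -311/88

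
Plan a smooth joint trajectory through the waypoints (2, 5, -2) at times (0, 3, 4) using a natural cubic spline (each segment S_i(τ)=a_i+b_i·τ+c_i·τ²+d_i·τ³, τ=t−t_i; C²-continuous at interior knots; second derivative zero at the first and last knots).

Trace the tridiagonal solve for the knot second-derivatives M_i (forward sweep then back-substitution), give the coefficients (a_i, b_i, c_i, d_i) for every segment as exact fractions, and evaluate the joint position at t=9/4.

  seg 0: a=2 b=4 c=0 d=-1/3
  seg 1: a=5 b=-5 c=-3 d=1
S(9/4) = 461/64

Δ: Δ0=1, Δ1=-7
row 1: diag=8, rhs=-48; c'=1/8, d'=-6
back: M1=-6
M: M0=0, M1=-6, M2=0
seg 0: a=2, c=M0/2=0, d=(M1−M0)/(6·3)=-1/3, b=Δ0−h0·(2M0+M1)/6=4
seg 1: a=5, c=M1/2=-3, d=(M2−M1)/(6·1)=1, b=Δ1−h1·(2M1+M2)/6=-5
t_q=9/4 → seg 0, τ=9/4; S=2+4·τ+0·τ²+-1/3·τ³=461/64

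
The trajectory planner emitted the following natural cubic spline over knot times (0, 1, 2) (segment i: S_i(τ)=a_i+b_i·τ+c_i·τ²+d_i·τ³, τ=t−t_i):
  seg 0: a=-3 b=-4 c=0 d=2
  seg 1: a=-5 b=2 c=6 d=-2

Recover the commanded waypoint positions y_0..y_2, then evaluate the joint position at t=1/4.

y_0=-3 y_1=-5 y_2=1
S(1/4) = -127/32

y_0 = S_0(0) = a_0 = -3
y_1 = S_1(0) = a_1 = -5
y_2 = S_1(1) = 1
t_q=1/4 is in segment 0 (τ=1/4); S_0(τ)=-127/32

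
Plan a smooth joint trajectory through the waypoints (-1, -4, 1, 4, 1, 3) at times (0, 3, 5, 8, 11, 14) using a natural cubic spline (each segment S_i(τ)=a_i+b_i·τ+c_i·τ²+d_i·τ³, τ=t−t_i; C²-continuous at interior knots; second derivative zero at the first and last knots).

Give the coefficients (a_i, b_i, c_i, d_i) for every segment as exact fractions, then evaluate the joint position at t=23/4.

Δ: Δ0=-1, Δ1=5/2, Δ2=1, Δ3=-1, Δ4=2/3
row 1: diag=10, rhs=21; c'=1/5, d'=21/10
row 2: denom=10−2·1/5=48/5; d'=(-9−2·21/10)/(48/5)=-11/8
row 3: denom=12−3·5/16=177/16; d'=(-12−3·-11/8)/(177/16)=-42/59
row 4: denom=12−3·16/59=660/59; d'=(10−3·-42/59)/(660/59)=179/165
back: M4=179/165
back: M3=-42/59−16/59·179/165=-166/165
back: M2=-11/8−5/16·-166/165=-35/33
back: M1=21/10−1/5·-35/33=763/330
M: M0=0, M1=763/330, M2=-35/33, M3=-166/165, M4=179/165, M5=0
seg 0: a=-1, c=M0/2=0, d=(M1−M0)/(6·3)=763/5940, b=Δ0−h0·(2M0+M1)/6=-1423/660
seg 1: a=-4, c=M1/2=763/660, d=(M2−M1)/(6·2)=-371/1320, b=Δ1−h1·(2M1+M2)/6=433/330
seg 2: a=1, c=M2/2=-35/66, d=(M3−M2)/(6·3)=1/330, b=Δ2−h2·(2M2+M3)/6=141/55
seg 3: a=4, c=M3/2=-83/165, d=(M4−M3)/(6·3)=23/198, b=Δ3−h3·(2M3+M4)/6=-59/110
seg 4: a=1, c=M4/2=179/330, d=(M5−M4)/(6·3)=-179/2970, b=Δ4−h4·(2M4+M5)/6=-23/55
t_q=23/4 → seg 2, τ=3/4; S=1+141/55·τ+-35/66·τ²+1/330·τ³=3697/1408

  seg 0: a=-1 b=-1423/660 c=0 d=763/5940
  seg 1: a=-4 b=433/330 c=763/660 d=-371/1320
  seg 2: a=1 b=141/55 c=-35/66 d=1/330
  seg 3: a=4 b=-59/110 c=-83/165 d=23/198
  seg 4: a=1 b=-23/55 c=179/330 d=-179/2970
S(23/4) = 3697/1408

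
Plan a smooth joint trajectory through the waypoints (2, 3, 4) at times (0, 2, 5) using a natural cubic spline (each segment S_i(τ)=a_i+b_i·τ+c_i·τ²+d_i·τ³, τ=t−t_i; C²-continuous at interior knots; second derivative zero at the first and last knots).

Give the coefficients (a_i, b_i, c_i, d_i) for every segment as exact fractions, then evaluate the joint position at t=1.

  seg 0: a=2 b=8/15 c=0 d=-1/120
  seg 1: a=3 b=13/30 c=-1/20 d=1/180
S(1) = 101/40

Δ: Δ0=1/2, Δ1=1/3
row 1: diag=10, rhs=-1; c'=3/10, d'=-1/10
back: M1=-1/10
M: M0=0, M1=-1/10, M2=0
seg 0: a=2, c=M0/2=0, d=(M1−M0)/(6·2)=-1/120, b=Δ0−h0·(2M0+M1)/6=8/15
seg 1: a=3, c=M1/2=-1/20, d=(M2−M1)/(6·3)=1/180, b=Δ1−h1·(2M1+M2)/6=13/30
t_q=1 → seg 0, τ=1; S=2+8/15·τ+0·τ²+-1/120·τ³=101/40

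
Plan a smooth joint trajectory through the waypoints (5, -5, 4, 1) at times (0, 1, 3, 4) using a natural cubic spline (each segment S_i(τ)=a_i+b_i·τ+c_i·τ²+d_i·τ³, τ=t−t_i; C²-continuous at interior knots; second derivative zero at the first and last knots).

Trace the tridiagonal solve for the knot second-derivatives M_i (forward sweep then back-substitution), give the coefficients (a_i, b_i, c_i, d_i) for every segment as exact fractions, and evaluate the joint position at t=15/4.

  seg 0: a=5 b=-211/16 c=0 d=51/16
  seg 1: a=-5 b=-29/8 c=153/16 d=-11/4
  seg 2: a=4 b=13/8 c=-111/16 d=37/16
S(15/4) = 2347/1024

Δ: Δ0=-10, Δ1=9/2, Δ2=-3
row 1: diag=6, rhs=87; c'=1/3, d'=29/2
row 2: denom=6−2·1/3=16/3; d'=(-45−2·29/2)/(16/3)=-111/8
back: M2=-111/8
back: M1=29/2−1/3·-111/8=153/8
M: M0=0, M1=153/8, M2=-111/8, M3=0
seg 0: a=5, c=M0/2=0, d=(M1−M0)/(6·1)=51/16, b=Δ0−h0·(2M0+M1)/6=-211/16
seg 1: a=-5, c=M1/2=153/16, d=(M2−M1)/(6·2)=-11/4, b=Δ1−h1·(2M1+M2)/6=-29/8
seg 2: a=4, c=M2/2=-111/16, d=(M3−M2)/(6·1)=37/16, b=Δ2−h2·(2M2+M3)/6=13/8
t_q=15/4 → seg 2, τ=3/4; S=4+13/8·τ+-111/16·τ²+37/16·τ³=2347/1024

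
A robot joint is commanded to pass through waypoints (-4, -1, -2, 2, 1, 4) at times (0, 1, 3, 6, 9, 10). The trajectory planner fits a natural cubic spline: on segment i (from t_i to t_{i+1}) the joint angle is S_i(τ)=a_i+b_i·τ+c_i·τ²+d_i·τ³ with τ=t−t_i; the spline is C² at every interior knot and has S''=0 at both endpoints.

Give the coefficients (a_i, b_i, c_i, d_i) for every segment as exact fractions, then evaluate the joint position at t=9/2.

  seg 0: a=-4 b=1381/370 c=0 d=-271/370
  seg 1: a=-1 b=284/185 c=-813/370 d=873/1480
  seg 2: a=-2 b=-13/74 c=993/740 d=-151/540
  seg 3: a=2 b=241/740 c=-652/555 d=6361/19980
  seg 4: a=1 b=693/370 c=1251/740 d=-417/740
S(9/2) = -1113/5920

Δ: Δ0=3, Δ1=-1/2, Δ2=4/3, Δ3=-1/3, Δ4=3
row 1: diag=6, rhs=-21; c'=1/3, d'=-7/2
row 2: denom=10−2·1/3=28/3; d'=(11−2·-7/2)/(28/3)=27/14
row 3: denom=12−3·9/28=309/28; d'=(-10−3·27/14)/(309/28)=-442/309
row 4: denom=8−3·28/103=740/103; d'=(20−3·-442/309)/(740/103)=1251/370
back: M4=1251/370
back: M3=-442/309−28/103·1251/370=-1304/555
back: M2=27/14−9/28·-1304/555=993/370
back: M1=-7/2−1/3·993/370=-813/185
M: M0=0, M1=-813/185, M2=993/370, M3=-1304/555, M4=1251/370, M5=0
seg 0: a=-4, c=M0/2=0, d=(M1−M0)/(6·1)=-271/370, b=Δ0−h0·(2M0+M1)/6=1381/370
seg 1: a=-1, c=M1/2=-813/370, d=(M2−M1)/(6·2)=873/1480, b=Δ1−h1·(2M1+M2)/6=284/185
seg 2: a=-2, c=M2/2=993/740, d=(M3−M2)/(6·3)=-151/540, b=Δ2−h2·(2M2+M3)/6=-13/74
seg 3: a=2, c=M3/2=-652/555, d=(M4−M3)/(6·3)=6361/19980, b=Δ3−h3·(2M3+M4)/6=241/740
seg 4: a=1, c=M4/2=1251/740, d=(M5−M4)/(6·1)=-417/740, b=Δ4−h4·(2M4+M5)/6=693/370
t_q=9/2 → seg 2, τ=3/2; S=-2+-13/74·τ+993/740·τ²+-151/540·τ³=-1113/5920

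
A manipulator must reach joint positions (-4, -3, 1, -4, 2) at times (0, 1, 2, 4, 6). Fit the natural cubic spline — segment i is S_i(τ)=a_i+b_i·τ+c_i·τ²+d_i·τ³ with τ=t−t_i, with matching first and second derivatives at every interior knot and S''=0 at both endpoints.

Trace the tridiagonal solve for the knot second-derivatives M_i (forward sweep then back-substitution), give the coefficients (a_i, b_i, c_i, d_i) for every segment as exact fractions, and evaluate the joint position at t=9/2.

Δ: Δ0=1, Δ1=4, Δ2=-5/2, Δ3=3
row 1: diag=4, rhs=18; c'=1/4, d'=9/2
row 2: denom=6−1·1/4=23/4; d'=(-39−1·9/2)/(23/4)=-174/23
row 3: denom=8−2·8/23=168/23; d'=(33−2·-174/23)/(168/23)=369/56
back: M3=369/56
back: M2=-174/23−8/23·369/56=-69/7
back: M1=9/2−1/4·-69/7=195/28
M: M0=0, M1=195/28, M2=-69/7, M3=369/56, M4=0
seg 0: a=-4, c=M0/2=0, d=(M1−M0)/(6·1)=65/56, b=Δ0−h0·(2M0+M1)/6=-9/56
seg 1: a=-3, c=M1/2=195/56, d=(M2−M1)/(6·1)=-157/56, b=Δ1−h1·(2M1+M2)/6=93/28
seg 2: a=1, c=M2/2=-69/14, d=(M3−M2)/(6·2)=307/224, b=Δ2−h2·(2M2+M3)/6=15/8
seg 3: a=-4, c=M3/2=369/112, d=(M4−M3)/(6·2)=-123/224, b=Δ3−h3·(2M3+M4)/6=-39/28
t_q=9/2 → seg 3, τ=1/2; S=-4+-39/28·τ+369/112·τ²+-123/224·τ³=-1009/256

  seg 0: a=-4 b=-9/56 c=0 d=65/56
  seg 1: a=-3 b=93/28 c=195/56 d=-157/56
  seg 2: a=1 b=15/8 c=-69/14 d=307/224
  seg 3: a=-4 b=-39/28 c=369/112 d=-123/224
S(9/2) = -1009/256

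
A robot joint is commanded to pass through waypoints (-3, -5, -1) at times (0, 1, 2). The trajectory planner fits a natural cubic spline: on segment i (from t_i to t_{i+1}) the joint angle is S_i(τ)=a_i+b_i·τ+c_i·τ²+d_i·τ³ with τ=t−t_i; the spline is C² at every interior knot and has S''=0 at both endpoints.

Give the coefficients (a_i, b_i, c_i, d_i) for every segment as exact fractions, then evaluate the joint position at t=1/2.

  seg 0: a=-3 b=-7/2 c=0 d=3/2
  seg 1: a=-5 b=1 c=9/2 d=-3/2
S(1/2) = -73/16

Δ: Δ0=-2, Δ1=4
row 1: diag=4, rhs=36; c'=1/4, d'=9
back: M1=9
M: M0=0, M1=9, M2=0
seg 0: a=-3, c=M0/2=0, d=(M1−M0)/(6·1)=3/2, b=Δ0−h0·(2M0+M1)/6=-7/2
seg 1: a=-5, c=M1/2=9/2, d=(M2−M1)/(6·1)=-3/2, b=Δ1−h1·(2M1+M2)/6=1
t_q=1/2 → seg 0, τ=1/2; S=-3+-7/2·τ+0·τ²+3/2·τ³=-73/16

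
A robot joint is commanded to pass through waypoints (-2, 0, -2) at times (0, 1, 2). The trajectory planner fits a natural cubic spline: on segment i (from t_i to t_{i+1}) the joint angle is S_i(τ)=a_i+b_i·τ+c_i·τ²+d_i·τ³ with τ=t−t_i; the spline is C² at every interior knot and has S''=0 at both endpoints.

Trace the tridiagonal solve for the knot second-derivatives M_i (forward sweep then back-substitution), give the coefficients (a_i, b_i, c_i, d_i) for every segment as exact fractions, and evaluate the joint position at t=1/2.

  seg 0: a=-2 b=3 c=0 d=-1
  seg 1: a=0 b=0 c=-3 d=1
S(1/2) = -5/8

Δ: Δ0=2, Δ1=-2
row 1: diag=4, rhs=-24; c'=1/4, d'=-6
back: M1=-6
M: M0=0, M1=-6, M2=0
seg 0: a=-2, c=M0/2=0, d=(M1−M0)/(6·1)=-1, b=Δ0−h0·(2M0+M1)/6=3
seg 1: a=0, c=M1/2=-3, d=(M2−M1)/(6·1)=1, b=Δ1−h1·(2M1+M2)/6=0
t_q=1/2 → seg 0, τ=1/2; S=-2+3·τ+0·τ²+-1·τ³=-5/8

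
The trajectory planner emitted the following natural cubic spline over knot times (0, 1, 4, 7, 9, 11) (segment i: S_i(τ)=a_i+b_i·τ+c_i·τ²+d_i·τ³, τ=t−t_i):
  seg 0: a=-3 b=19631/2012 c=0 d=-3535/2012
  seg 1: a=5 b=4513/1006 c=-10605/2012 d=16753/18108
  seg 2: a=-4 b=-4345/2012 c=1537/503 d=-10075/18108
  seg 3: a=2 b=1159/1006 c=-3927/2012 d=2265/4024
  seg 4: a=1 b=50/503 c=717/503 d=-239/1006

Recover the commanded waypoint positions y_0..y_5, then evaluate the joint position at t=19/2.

y_0 = S_0(0) = a_0 = -3
y_1 = S_1(0) = a_1 = 5
y_2 = S_2(0) = a_2 = -4
y_3 = S_3(0) = a_3 = 2
y_4 = S_4(0) = a_4 = 1
y_5 = S_4(2) = 5
t_q=19/2 is in segment 4 (τ=1/2); S_4(τ)=11077/8048

y_0=-3 y_1=5 y_2=-4 y_3=2 y_4=1 y_5=5
S(19/2) = 11077/8048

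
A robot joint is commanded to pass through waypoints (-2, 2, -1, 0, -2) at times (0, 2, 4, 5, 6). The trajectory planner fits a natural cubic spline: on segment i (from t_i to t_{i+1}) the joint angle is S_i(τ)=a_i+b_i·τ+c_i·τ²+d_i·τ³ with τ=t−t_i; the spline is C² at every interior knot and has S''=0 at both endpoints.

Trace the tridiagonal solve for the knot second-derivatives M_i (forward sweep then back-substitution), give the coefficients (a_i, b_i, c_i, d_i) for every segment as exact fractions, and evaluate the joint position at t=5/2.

Δ: Δ0=2, Δ1=-3/2, Δ2=1, Δ3=-2
row 1: diag=8, rhs=-21; c'=1/4, d'=-21/8
row 2: denom=6−2·1/4=11/2; d'=(15−2·-21/8)/(11/2)=81/22
row 3: denom=4−1·2/11=42/11; d'=(-18−1·81/22)/(42/11)=-159/28
back: M3=-159/28
back: M2=81/22−2/11·-159/28=33/7
back: M1=-21/8−1/4·33/7=-213/56
M: M0=0, M1=-213/56, M2=33/7, M3=-159/28, M4=0
seg 0: a=-2, c=M0/2=0, d=(M1−M0)/(6·2)=-71/224, b=Δ0−h0·(2M0+M1)/6=183/56
seg 1: a=2, c=M1/2=-213/112, d=(M2−M1)/(6·2)=159/224, b=Δ1−h1·(2M1+M2)/6=-15/28
seg 2: a=-1, c=M2/2=33/14, d=(M3−M2)/(6·1)=-97/56, b=Δ2−h2·(2M2+M3)/6=3/8
seg 3: a=0, c=M3/2=-159/56, d=(M4−M3)/(6·1)=53/56, b=Δ3−h3·(2M3+M4)/6=-3/28
t_q=5/2 → seg 1, τ=1/2; S=2+-15/28·τ+-213/112·τ²+159/224·τ³=2411/1792

  seg 0: a=-2 b=183/56 c=0 d=-71/224
  seg 1: a=2 b=-15/28 c=-213/112 d=159/224
  seg 2: a=-1 b=3/8 c=33/14 d=-97/56
  seg 3: a=0 b=-3/28 c=-159/56 d=53/56
S(5/2) = 2411/1792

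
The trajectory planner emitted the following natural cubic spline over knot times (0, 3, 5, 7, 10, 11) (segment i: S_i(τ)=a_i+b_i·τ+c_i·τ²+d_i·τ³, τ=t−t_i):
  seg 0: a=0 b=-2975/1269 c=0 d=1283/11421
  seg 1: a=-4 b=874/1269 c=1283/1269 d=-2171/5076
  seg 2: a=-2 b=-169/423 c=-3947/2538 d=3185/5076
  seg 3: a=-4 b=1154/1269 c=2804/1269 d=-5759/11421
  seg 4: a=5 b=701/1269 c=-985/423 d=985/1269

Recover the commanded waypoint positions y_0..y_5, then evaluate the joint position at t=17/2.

y_0 = S_0(0) = a_0 = 0
y_1 = S_1(0) = a_1 = -4
y_2 = S_2(0) = a_2 = -2
y_3 = S_3(0) = a_3 = -4
y_4 = S_4(0) = a_4 = 5
y_5 = S_4(1) = 4
t_q=17/2 is in segment 3 (τ=3/2); S_3(τ)=715/1128

y_0=0 y_1=-4 y_2=-2 y_3=-4 y_4=5 y_5=4
S(17/2) = 715/1128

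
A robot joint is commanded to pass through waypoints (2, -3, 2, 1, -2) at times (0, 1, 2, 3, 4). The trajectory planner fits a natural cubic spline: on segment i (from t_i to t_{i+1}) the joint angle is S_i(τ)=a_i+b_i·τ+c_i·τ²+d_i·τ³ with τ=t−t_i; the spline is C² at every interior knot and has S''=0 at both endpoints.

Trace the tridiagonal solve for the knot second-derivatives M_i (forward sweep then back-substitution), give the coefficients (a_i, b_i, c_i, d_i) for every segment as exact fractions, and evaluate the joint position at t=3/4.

Δ: Δ0=-5, Δ1=5, Δ2=-1, Δ3=-3
row 1: diag=4, rhs=60; c'=1/4, d'=15
row 2: denom=4−1·1/4=15/4; d'=(-36−1·15)/(15/4)=-68/5
row 3: denom=4−1·4/15=56/15; d'=(-12−1·-68/5)/(56/15)=3/7
back: M3=3/7
back: M2=-68/5−4/15·3/7=-96/7
back: M1=15−1/4·-96/7=129/7
M: M0=0, M1=129/7, M2=-96/7, M3=3/7, M4=0
seg 0: a=2, c=M0/2=0, d=(M1−M0)/(6·1)=43/14, b=Δ0−h0·(2M0+M1)/6=-113/14
seg 1: a=-3, c=M1/2=129/14, d=(M2−M1)/(6·1)=-75/14, b=Δ1−h1·(2M1+M2)/6=8/7
seg 2: a=2, c=M2/2=-48/7, d=(M3−M2)/(6·1)=33/14, b=Δ2−h2·(2M2+M3)/6=7/2
seg 3: a=1, c=M3/2=3/14, d=(M4−M3)/(6·1)=-1/14, b=Δ3−h3·(2M3+M4)/6=-22/7
t_q=3/4 → seg 0, τ=3/4; S=2+-113/14·τ+0·τ²+43/14·τ³=-353/128

  seg 0: a=2 b=-113/14 c=0 d=43/14
  seg 1: a=-3 b=8/7 c=129/14 d=-75/14
  seg 2: a=2 b=7/2 c=-48/7 d=33/14
  seg 3: a=1 b=-22/7 c=3/14 d=-1/14
S(3/4) = -353/128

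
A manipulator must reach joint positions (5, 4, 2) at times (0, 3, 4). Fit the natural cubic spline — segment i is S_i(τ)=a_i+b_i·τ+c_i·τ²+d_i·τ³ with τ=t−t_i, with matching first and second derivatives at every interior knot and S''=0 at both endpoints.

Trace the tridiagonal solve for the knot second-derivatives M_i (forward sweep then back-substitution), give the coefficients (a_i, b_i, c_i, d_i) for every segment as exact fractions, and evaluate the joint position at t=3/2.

Δ: Δ0=-1/3, Δ1=-2
row 1: diag=8, rhs=-10; c'=1/8, d'=-5/4
back: M1=-5/4
M: M0=0, M1=-5/4, M2=0
seg 0: a=5, c=M0/2=0, d=(M1−M0)/(6·3)=-5/72, b=Δ0−h0·(2M0+M1)/6=7/24
seg 1: a=4, c=M1/2=-5/8, d=(M2−M1)/(6·1)=5/24, b=Δ1−h1·(2M1+M2)/6=-19/12
t_q=3/2 → seg 0, τ=3/2; S=5+7/24·τ+0·τ²+-5/72·τ³=333/64

  seg 0: a=5 b=7/24 c=0 d=-5/72
  seg 1: a=4 b=-19/12 c=-5/8 d=5/24
S(3/2) = 333/64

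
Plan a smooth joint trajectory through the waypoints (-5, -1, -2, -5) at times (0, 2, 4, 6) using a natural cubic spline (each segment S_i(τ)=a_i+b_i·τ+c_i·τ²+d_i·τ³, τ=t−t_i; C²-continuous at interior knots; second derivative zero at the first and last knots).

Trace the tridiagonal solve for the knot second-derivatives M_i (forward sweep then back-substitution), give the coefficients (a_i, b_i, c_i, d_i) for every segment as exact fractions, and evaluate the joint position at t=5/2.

  seg 0: a=-5 b=13/5 c=0 d=-3/20
  seg 1: a=-1 b=4/5 c=-9/10 d=1/8
  seg 2: a=-2 b=-13/10 c=-3/20 d=1/40
S(5/2) = -259/320

Δ: Δ0=2, Δ1=-1/2, Δ2=-3/2
row 1: diag=8, rhs=-15; c'=1/4, d'=-15/8
row 2: denom=8−2·1/4=15/2; d'=(-6−2·-15/8)/(15/2)=-3/10
back: M2=-3/10
back: M1=-15/8−1/4·-3/10=-9/5
M: M0=0, M1=-9/5, M2=-3/10, M3=0
seg 0: a=-5, c=M0/2=0, d=(M1−M0)/(6·2)=-3/20, b=Δ0−h0·(2M0+M1)/6=13/5
seg 1: a=-1, c=M1/2=-9/10, d=(M2−M1)/(6·2)=1/8, b=Δ1−h1·(2M1+M2)/6=4/5
seg 2: a=-2, c=M2/2=-3/20, d=(M3−M2)/(6·2)=1/40, b=Δ2−h2·(2M2+M3)/6=-13/10
t_q=5/2 → seg 1, τ=1/2; S=-1+4/5·τ+-9/10·τ²+1/8·τ³=-259/320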